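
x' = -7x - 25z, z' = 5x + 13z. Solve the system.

Coefficient matrix A = [[-7, -25], [5, 13]].
Characteristic polynomial det(A - λI) = λ^2 - 6λ + 34 = 0.
Eigenvalues λ = 3 ± 5i (complex conjugate pair).
For λ=3+5i: an eigenvector is (2,-1) - i(1,0) = (2 - i, -1).
A real fundamental pair from Re and Im of e^((3+5i)t)v: X_1 = e^(3t)(cos(5t)·(2,-1) + sin(5t)·(1,0)), X_2 = e^(3t)(sin(5t)·(2,-1) - cos(5t)·(1,0)).
General solution: c_1X_1 + c_2X_2.

x(t) = c_1e^(3t)sin(5t) + 2c_1e^(3t)cos(5t) + 2c_2e^(3t)sin(5t) - c_2e^(3t)cos(5t), z(t) = -c_1e^(3t)cos(5t) - c_2e^(3t)sin(5t)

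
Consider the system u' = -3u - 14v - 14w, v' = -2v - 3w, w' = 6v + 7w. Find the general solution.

Coefficient matrix A = [[-3, -14, -14], [0, -2, -3], [0, 6, 7]].
det(A - λI) = 0 gives eigenvalues λ = 4, 1, -3.
For λ=4: eigenvector (-2,-1,2).
For λ=1: eigenvector (0,1,-1).
For λ=-3: eigenvector (1,0,0).
General solution: c_1e^(4t)(-2,-1,2) + c_2e^(t)(0,1,-1) + c_3e^(-3t)(1,0,0).

u(t) = -2c_1e^(4t) + c_3e^(-3t), v(t) = -c_1e^(4t) + c_2e^(t), w(t) = 2c_1e^(4t) - c_2e^(t)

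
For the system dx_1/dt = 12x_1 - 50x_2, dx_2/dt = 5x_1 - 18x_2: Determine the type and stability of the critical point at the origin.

A = [[12,-50],[5,-18]]; det(A-λI) = λ^2 + 6λ + 34.
λ = -3 ± 5i: negative real part.

stable spiral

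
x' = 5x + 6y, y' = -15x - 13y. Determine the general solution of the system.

x(t) = -C_1e^(-4t)sin(3t) - C_1e^(-4t)cos(3t) - C_2e^(-4t)sin(3t) + C_2e^(-4t)cos(3t), y(t) = 2C_1e^(-4t)sin(3t) + C_1e^(-4t)cos(3t) + C_2e^(-4t)sin(3t) - 2C_2e^(-4t)cos(3t)

Coefficient matrix A = [[5, 6], [-15, -13]].
Characteristic polynomial det(A - λI) = λ^2 + 8λ + 25 = 0.
Eigenvalues λ = -4 ± 3i (complex conjugate pair).
For λ=-4+3i: an eigenvector is (-1,1) - i(-1,2) = (-1 + i, 1 - 2i).
A real fundamental pair from Re and Im of e^((-4+3i)t)v: X_1 = e^(-4t)(cos(3t)·(-1,1) + sin(3t)·(-1,2)), X_2 = e^(-4t)(sin(3t)·(-1,1) - cos(3t)·(-1,2)).
General solution: C_1X_1 + C_2X_2.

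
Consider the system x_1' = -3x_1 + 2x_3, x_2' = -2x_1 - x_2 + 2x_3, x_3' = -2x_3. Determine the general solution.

x_1(t) = 2K_1e^(-2t) + K_3e^(-3t), x_2(t) = 2K_1e^(-2t) + K_2e^(-t) + K_3e^(-3t), x_3(t) = K_1e^(-2t)

Coefficient matrix A = [[-3, 0, 2], [-2, -1, 2], [0, 0, -2]].
det(A - λI) = 0 gives eigenvalues λ = -2, -1, -3.
For λ=-2: eigenvector (2,2,1).
For λ=-1: eigenvector (0,1,0).
For λ=-3: eigenvector (1,1,0).
General solution: K_1e^(-2t)(2,2,1) + K_2e^(-t)(0,1,0) + K_3e^(-3t)(1,1,0).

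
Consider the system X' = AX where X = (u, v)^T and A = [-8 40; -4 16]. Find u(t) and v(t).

u(t) = -3c_1e^(4t)sin(4t) + c_1e^(4t)cos(4t) + c_2e^(4t)sin(4t) + 3c_2e^(4t)cos(4t), v(t) = -c_1e^(4t)sin(4t) + c_2e^(4t)cos(4t)

Coefficient matrix A = [[-8, 40], [-4, 16]].
Characteristic polynomial det(A - λI) = λ^2 - 8λ + 32 = 0.
Eigenvalues λ = 4 ± 4i (complex conjugate pair).
For λ=4+4i: an eigenvector is (1,0) - i(-3,-1) = (1 + 3i, 0 + i).
A real fundamental pair from Re and Im of e^((4+4i)t)v: X_1 = e^(4t)(cos(4t)·(1,0) + sin(4t)·(-3,-1)), X_2 = e^(4t)(sin(4t)·(1,0) - cos(4t)·(-3,-1)).
General solution: c_1X_1 + c_2X_2.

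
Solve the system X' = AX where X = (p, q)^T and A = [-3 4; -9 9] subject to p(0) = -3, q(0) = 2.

p(t) = 26te^(3t) - 3e^(3t), q(t) = 39te^(3t) + 2e^(3t)

Coefficient matrix A = [[-3, 4], [-9, 9]].
Characteristic polynomial det(A - λI) = λ^2 - 6λ + 9 = 0.
Single eigenvalue λ = 3 with algebraic multiplicity 2.
Eigenvector v = (2,3); generalized eigenvector w with (A-λI)w=v is (-1,-1).
General solution: e^(3t)[K_1·v + K_2·(t·v + w)].
Applying p(0)=-3, q(0)=2 gives K_1=5, K_2=13.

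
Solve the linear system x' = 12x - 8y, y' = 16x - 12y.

x(t) = -C_1e^(-4t) - C_2e^(4t), y(t) = -2C_1e^(-4t) - C_2e^(4t)

Coefficient matrix A = [[12, -8], [16, -12]].
Characteristic polynomial det(A - λI) = λ^2 - 16 = 0.
Eigenvalues λ = -4, 4.
For λ=-4: (A-λI) row 1 is [16, -8], so an eigenvector is (-1, -2).
For λ=4: (A-λI) row 1 is [8, -8], so an eigenvector is (-1, -1).
General solution: C_1e^(-4t)(-1,-2) + C_2e^(4t)(-1,-1).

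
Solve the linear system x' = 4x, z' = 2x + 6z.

x(t) = C_2e^(4t), z(t) = -C_1e^(6t) - C_2e^(4t)

Coefficient matrix A = [[4, 0], [2, 6]].
Characteristic polynomial det(A - λI) = λ^2 - 10λ + 24 = 0.
Eigenvalues λ = 6, 4.
For λ=6: (A-λI) row 1 is [-2, 0], so an eigenvector is (0, -1).
For λ=4: (A-λI) row 2 is [2, 2], so an eigenvector is (1, -1).
General solution: C_1e^(6t)(0,-1) + C_2e^(4t)(1,-1).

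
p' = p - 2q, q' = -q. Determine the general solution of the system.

Coefficient matrix A = [[1, -2], [0, -1]].
Characteristic polynomial det(A - λI) = λ^2 - 1 = 0.
Eigenvalues λ = -1, 1.
For λ=-1: (A-λI) row 1 is [2, -2], so an eigenvector is (1, 1).
For λ=1: (A-λI) row 1 is [0, -2], so an eigenvector is (-1, 0).
General solution: K_1e^(-t)(1,1) + K_2e^(t)(-1,0).

p(t) = K_1e^(-t) - K_2e^(t), q(t) = K_1e^(-t)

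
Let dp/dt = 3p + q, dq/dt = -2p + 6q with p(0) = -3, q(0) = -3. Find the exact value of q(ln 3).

A = [[3,1],[-2,6]]; eigenvalues λ = 4, 5.
Eigenvectors: (1,1) for λ=4, (-1,-2) for λ=5.
From the initial condition, c_1 = -3, c_2 = 0.
q(ln 3) = (-3)(3^4)(1) + (0)(3^5)(-2) = -243.

-243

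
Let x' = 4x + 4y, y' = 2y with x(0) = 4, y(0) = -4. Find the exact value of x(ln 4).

-896

A = [[4,4],[0,2]]; eigenvalues λ = 4, 2.
Eigenvectors: (1,0) for λ=4, (2,-1) for λ=2.
From the initial condition, c_1 = -4, c_2 = 4.
x(ln 4) = (-4)(4^4)(1) + (4)(4^2)(2) = -896.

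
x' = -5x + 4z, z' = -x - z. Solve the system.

x(t) = 2C_1e^(-3t) + 2C_2te^(-3t) + 3C_2e^(-3t), z(t) = C_1e^(-3t) + C_2te^(-3t) + 2C_2e^(-3t)

Coefficient matrix A = [[-5, 4], [-1, -1]].
Characteristic polynomial det(A - λI) = λ^2 + 6λ + 9 = 0.
Single eigenvalue λ = -3 with algebraic multiplicity 2.
Eigenvector v = (2,1); generalized eigenvector w with (A-λI)w=v is (3,2).
General solution: e^(-3t)[C_1·v + C_2·(t·v + w)].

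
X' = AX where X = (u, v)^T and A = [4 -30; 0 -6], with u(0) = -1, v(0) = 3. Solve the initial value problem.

u(t) = -10e^(4t) + 9e^(-6t), v(t) = 3e^(-6t)

Coefficient matrix A = [[4, -30], [0, -6]].
Characteristic polynomial det(A - λI) = λ^2 + 2λ - 24 = 0.
Eigenvalues λ = -6, 4.
For λ=-6: (A-λI) row 1 is [10, -30], so an eigenvector is (3, 1).
For λ=4: (A-λI) row 1 is [0, -30], so an eigenvector is (1, 0).
General solution: c_1e^(-6t)(3,1) + c_2e^(4t)(1,0).
Applying u(0)=-1, v(0)=3 gives c_1=3, c_2=-10.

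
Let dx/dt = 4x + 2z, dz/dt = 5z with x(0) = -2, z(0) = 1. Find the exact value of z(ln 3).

243

A = [[4,2],[0,5]]; eigenvalues λ = 4, 5.
Eigenvectors: (1,0) for λ=4, (2,1) for λ=5.
From the initial condition, c_1 = -4, c_2 = 1.
z(ln 3) = (-4)(3^4)(0) + (1)(3^5)(1) = 243.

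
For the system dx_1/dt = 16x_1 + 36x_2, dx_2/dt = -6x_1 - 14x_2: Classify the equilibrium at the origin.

saddle

A = [[16,36],[-6,-14]]; det(A-λI) = λ^2 - 2λ - 8.
λ = 4, -2: opposite signs.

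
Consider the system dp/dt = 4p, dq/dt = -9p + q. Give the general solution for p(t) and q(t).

Coefficient matrix A = [[4, 0], [-9, 1]].
Characteristic polynomial det(A - λI) = λ^2 - 5λ + 4 = 0.
Eigenvalues λ = 1, 4.
For λ=1: (A-λI) row 1 is [3, 0], so an eigenvector is (0, 1).
For λ=4: (A-λI) row 2 is [-9, -3], so an eigenvector is (-1, 3).
General solution: C_1e^(t)(0,1) + C_2e^(4t)(-1,3).

p(t) = -C_2e^(4t), q(t) = C_1e^(t) + 3C_2e^(4t)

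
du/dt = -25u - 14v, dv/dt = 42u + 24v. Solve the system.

Coefficient matrix A = [[-25, -14], [42, 24]].
Characteristic polynomial det(A - λI) = λ^2 + λ - 12 = 0.
Eigenvalues λ = 3, -4.
For λ=3: (A-λI) row 1 is [-28, -14], so an eigenvector is (1, -2).
For λ=-4: (A-λI) row 1 is [-21, -14], so an eigenvector is (2, -3).
General solution: C_1e^(3t)(1,-2) + C_2e^(-4t)(2,-3).

u(t) = C_1e^(3t) + 2C_2e^(-4t), v(t) = -2C_1e^(3t) - 3C_2e^(-4t)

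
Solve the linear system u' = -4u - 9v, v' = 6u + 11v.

Coefficient matrix A = [[-4, -9], [6, 11]].
Characteristic polynomial det(A - λI) = λ^2 - 7λ + 10 = 0.
Eigenvalues λ = 5, 2.
For λ=5: (A-λI) row 1 is [-9, -9], so an eigenvector is (1, -1).
For λ=2: (A-λI) row 1 is [-6, -9], so an eigenvector is (-3, 2).
General solution: c_1e^(5t)(1,-1) + c_2e^(2t)(-3,2).

u(t) = c_1e^(5t) - 3c_2e^(2t), v(t) = -c_1e^(5t) + 2c_2e^(2t)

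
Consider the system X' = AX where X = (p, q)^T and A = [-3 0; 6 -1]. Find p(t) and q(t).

Coefficient matrix A = [[-3, 0], [6, -1]].
Characteristic polynomial det(A - λI) = λ^2 + 4λ + 3 = 0.
Eigenvalues λ = -3, -1.
For λ=-3: (A-λI) row 2 is [6, 2], so an eigenvector is (-1, 3).
For λ=-1: (A-λI) row 1 is [-2, 0], so an eigenvector is (0, 1).
General solution: C_1e^(-3t)(-1,3) + C_2e^(-t)(0,1).

p(t) = -C_1e^(-3t), q(t) = 3C_1e^(-3t) + C_2e^(-t)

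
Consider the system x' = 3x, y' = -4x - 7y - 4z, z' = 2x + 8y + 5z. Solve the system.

x(t) = C_1e^(3t), y(t) = -C_2e^(-3t) - C_3e^(t), z(t) = -C_1e^(3t) + C_2e^(-3t) + 2C_3e^(t)

Coefficient matrix A = [[3, 0, 0], [-4, -7, -4], [2, 8, 5]].
det(A - λI) = 0 gives eigenvalues λ = 3, -3, 1.
For λ=3: eigenvector (1,0,-1).
For λ=-3: eigenvector (0,-1,1).
For λ=1: eigenvector (0,-1,2).
General solution: C_1e^(3t)(1,0,-1) + C_2e^(-3t)(0,-1,1) + C_3e^(t)(0,-1,2).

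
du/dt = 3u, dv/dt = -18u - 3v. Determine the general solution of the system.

u(t) = -K_1e^(3t), v(t) = 3K_1e^(3t) - K_2e^(-3t)

Coefficient matrix A = [[3, 0], [-18, -3]].
Characteristic polynomial det(A - λI) = λ^2 - 9 = 0.
Eigenvalues λ = 3, -3.
For λ=3: (A-λI) row 2 is [-18, -6], so an eigenvector is (-1, 3).
For λ=-3: (A-λI) row 1 is [6, 0], so an eigenvector is (0, -1).
General solution: K_1e^(3t)(-1,3) + K_2e^(-3t)(0,-1).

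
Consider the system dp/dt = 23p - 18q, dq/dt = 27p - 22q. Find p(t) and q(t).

Coefficient matrix A = [[23, -18], [27, -22]].
Characteristic polynomial det(A - λI) = λ^2 - λ - 20 = 0.
Eigenvalues λ = -4, 5.
For λ=-4: (A-λI) row 1 is [27, -18], so an eigenvector is (-2, -3).
For λ=5: (A-λI) row 1 is [18, -18], so an eigenvector is (-1, -1).
General solution: C_1e^(-4t)(-2,-3) + C_2e^(5t)(-1,-1).

p(t) = -2C_1e^(-4t) - C_2e^(5t), q(t) = -3C_1e^(-4t) - C_2e^(5t)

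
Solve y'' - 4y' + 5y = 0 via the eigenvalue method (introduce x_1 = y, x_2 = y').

Let x_1 = y, x_2 = y'. Then x_1' = x_2 and x_2' = -5x_1 + 4x_2.
A = [[0,1],[-5,4]]; det(A-λI) = λ^2 - 4λ + 5.
Eigenvalues λ = 2 ± i.

y(t) = C_1e^(2t)cos(t) + C_2e^(2t)sin(t)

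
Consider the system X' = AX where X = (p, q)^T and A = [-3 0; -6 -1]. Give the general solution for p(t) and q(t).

Coefficient matrix A = [[-3, 0], [-6, -1]].
Characteristic polynomial det(A - λI) = λ^2 + 4λ + 3 = 0.
Eigenvalues λ = -1, -3.
For λ=-1: (A-λI) row 1 is [-2, 0], so an eigenvector is (0, 1).
For λ=-3: (A-λI) row 2 is [-6, 2], so an eigenvector is (1, 3).
General solution: C_1e^(-t)(0,1) + C_2e^(-3t)(1,3).

p(t) = C_2e^(-3t), q(t) = C_1e^(-t) + 3C_2e^(-3t)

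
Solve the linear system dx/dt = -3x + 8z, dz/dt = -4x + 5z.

Coefficient matrix A = [[-3, 8], [-4, 5]].
Characteristic polynomial det(A - λI) = λ^2 - 2λ + 17 = 0.
Eigenvalues λ = 1 ± 4i (complex conjugate pair).
For λ=1+4i: an eigenvector is (-1,0) - i(1,1) = (-1 - i, 0 - i).
A real fundamental pair from Re and Im of e^((1+4i)t)v: X_1 = e^(t)(cos(4t)·(-1,0) + sin(4t)·(1,1)), X_2 = e^(t)(sin(4t)·(-1,0) - cos(4t)·(1,1)).
General solution: c_1X_1 + c_2X_2.

x(t) = c_1e^(t)sin(4t) - c_1e^(t)cos(4t) - c_2e^(t)sin(4t) - c_2e^(t)cos(4t), z(t) = c_1e^(t)sin(4t) - c_2e^(t)cos(4t)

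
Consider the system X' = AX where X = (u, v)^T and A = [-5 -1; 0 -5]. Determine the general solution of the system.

u(t) = K_1e^(-5t) + K_2te^(-5t) - 2K_2e^(-5t), v(t) = -K_2e^(-5t)

Coefficient matrix A = [[-5, -1], [0, -5]].
Characteristic polynomial det(A - λI) = λ^2 + 10λ + 25 = 0.
Single eigenvalue λ = -5 with algebraic multiplicity 2.
Eigenvector v = (1,0); generalized eigenvector w with (A-λI)w=v is (-2,-1).
General solution: e^(-5t)[K_1·v + K_2·(t·v + w)].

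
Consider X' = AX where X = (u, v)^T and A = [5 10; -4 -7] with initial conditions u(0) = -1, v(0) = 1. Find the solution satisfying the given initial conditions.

Coefficient matrix A = [[5, 10], [-4, -7]].
Characteristic polynomial det(A - λI) = λ^2 + 2λ + 5 = 0.
Eigenvalues λ = -1 ± 2i (complex conjugate pair).
For λ=-1+2i: an eigenvector is (2,-1) - i(1,-1) = (2 - i, -1 + i).
A real fundamental pair from Re and Im of e^((-1+2i)t)v: X_1 = e^(-t)(cos(2t)·(2,-1) + sin(2t)·(1,-1)), X_2 = e^(-t)(sin(2t)·(2,-1) - cos(2t)·(1,-1)).
General solution: c_1X_1 + c_2X_2.
Applying u(0)=-1, v(0)=1 gives c_1=0, c_2=1.

u(t) = 2e^(-t)sin(2t) - e^(-t)cos(2t), v(t) = -e^(-t)sin(2t) + e^(-t)cos(2t)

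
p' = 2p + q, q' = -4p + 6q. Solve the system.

Coefficient matrix A = [[2, 1], [-4, 6]].
Characteristic polynomial det(A - λI) = λ^2 - 8λ + 16 = 0.
Single eigenvalue λ = 4 with algebraic multiplicity 2.
Eigenvector v = (1,2); generalized eigenvector w with (A-λI)w=v is (1,3).
General solution: e^(4t)[K_1·v + K_2·(t·v + w)].

p(t) = K_1e^(4t) + K_2te^(4t) + K_2e^(4t), q(t) = 2K_1e^(4t) + 2K_2te^(4t) + 3K_2e^(4t)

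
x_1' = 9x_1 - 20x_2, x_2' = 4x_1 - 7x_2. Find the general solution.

x_1(t) = -K_1e^(t)sin(4t) + 2K_1e^(t)cos(4t) + 2K_2e^(t)sin(4t) + K_2e^(t)cos(4t), x_2(t) = K_1e^(t)cos(4t) + K_2e^(t)sin(4t)

Coefficient matrix A = [[9, -20], [4, -7]].
Characteristic polynomial det(A - λI) = λ^2 - 2λ + 17 = 0.
Eigenvalues λ = 1 ± 4i (complex conjugate pair).
For λ=1+4i: an eigenvector is (2,1) - i(-1,0) = (2 + i, 1).
A real fundamental pair from Re and Im of e^((1+4i)t)v: X_1 = e^(t)(cos(4t)·(2,1) + sin(4t)·(-1,0)), X_2 = e^(t)(sin(4t)·(2,1) - cos(4t)·(-1,0)).
General solution: K_1X_1 + K_2X_2.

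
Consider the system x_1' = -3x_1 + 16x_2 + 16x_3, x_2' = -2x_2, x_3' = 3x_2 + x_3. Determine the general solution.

x_1(t) = C_1e^(-3t) + 4C_3e^(t), x_2(t) = C_2e^(-2t), x_3(t) = -C_2e^(-2t) + C_3e^(t)

Coefficient matrix A = [[-3, 16, 16], [0, -2, 0], [0, 3, 1]].
det(A - λI) = 0 gives eigenvalues λ = -3, -2, 1.
For λ=-3: eigenvector (1,0,0).
For λ=-2: eigenvector (0,1,-1).
For λ=1: eigenvector (4,0,1).
General solution: C_1e^(-3t)(1,0,0) + C_2e^(-2t)(0,1,-1) + C_3e^(t)(4,0,1).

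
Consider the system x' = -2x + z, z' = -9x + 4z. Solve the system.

x(t) = C_1e^(t) + C_2te^(t), z(t) = 3C_1e^(t) + 3C_2te^(t) + C_2e^(t)

Coefficient matrix A = [[-2, 1], [-9, 4]].
Characteristic polynomial det(A - λI) = λ^2 - 2λ + 1 = 0.
Single eigenvalue λ = 1 with algebraic multiplicity 2.
Eigenvector v = (1,3); generalized eigenvector w with (A-λI)w=v is (0,1).
General solution: e^(t)[C_1·v + C_2·(t·v + w)].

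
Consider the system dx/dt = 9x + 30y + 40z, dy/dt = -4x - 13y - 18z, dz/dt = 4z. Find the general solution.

Coefficient matrix A = [[9, 30, 40], [-4, -13, -18], [0, 0, 4]].
det(A - λI) = 0 gives eigenvalues λ = -1, -3, 4.
For λ=-1: eigenvector (3,-1,0).
For λ=-3: eigenvector (-5,2,0).
For λ=4: eigenvector (4,-2,1).
General solution: c_1e^(-t)(3,-1,0) + c_2e^(-3t)(-5,2,0) + c_3e^(4t)(4,-2,1).

x(t) = 3c_1e^(-t) - 5c_2e^(-3t) + 4c_3e^(4t), y(t) = -c_1e^(-t) + 2c_2e^(-3t) - 2c_3e^(4t), z(t) = c_3e^(4t)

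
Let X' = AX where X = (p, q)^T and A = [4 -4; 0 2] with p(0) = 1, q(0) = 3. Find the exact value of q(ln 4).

A = [[4,-4],[0,2]]; eigenvalues λ = 4, 2.
Eigenvectors: (1,0) for λ=4, (2,1) for λ=2.
From the initial condition, c_1 = -5, c_2 = 3.
q(ln 4) = (-5)(4^4)(0) + (3)(4^2)(1) = 48.

48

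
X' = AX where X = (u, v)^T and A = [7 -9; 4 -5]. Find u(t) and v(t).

Coefficient matrix A = [[7, -9], [4, -5]].
Characteristic polynomial det(A - λI) = λ^2 - 2λ + 1 = 0.
Single eigenvalue λ = 1 with algebraic multiplicity 2.
Eigenvector v = (3,2); generalized eigenvector w with (A-λI)w=v is (2,1).
General solution: e^(t)[c_1·v + c_2·(t·v + w)].

u(t) = 3c_1e^(t) + 3c_2te^(t) + 2c_2e^(t), v(t) = 2c_1e^(t) + 2c_2te^(t) + c_2e^(t)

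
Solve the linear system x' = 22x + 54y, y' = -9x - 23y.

Coefficient matrix A = [[22, 54], [-9, -23]].
Characteristic polynomial det(A - λI) = λ^2 + λ - 20 = 0.
Eigenvalues λ = -5, 4.
For λ=-5: (A-λI) row 1 is [27, 54], so an eigenvector is (2, -1).
For λ=4: (A-λI) row 1 is [18, 54], so an eigenvector is (-3, 1).
General solution: C_1e^(-5t)(2,-1) + C_2e^(4t)(-3,1).

x(t) = 2C_1e^(-5t) - 3C_2e^(4t), y(t) = -C_1e^(-5t) + C_2e^(4t)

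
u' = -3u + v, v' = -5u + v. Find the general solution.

Coefficient matrix A = [[-3, 1], [-5, 1]].
Characteristic polynomial det(A - λI) = λ^2 + 2λ + 2 = 0.
Eigenvalues λ = -1 ± i (complex conjugate pair).
For λ=-1+i: an eigenvector is (1,2) - i(0,-1) = (1, 2 + i).
A real fundamental pair from Re and Im of e^((-1+i)t)v: X_1 = e^(-t)(cos(t)·(1,2) + sin(t)·(0,-1)), X_2 = e^(-t)(sin(t)·(1,2) - cos(t)·(0,-1)).
General solution: K_1X_1 + K_2X_2.

u(t) = K_1e^(-t)cos(t) + K_2e^(-t)sin(t), v(t) = -K_1e^(-t)sin(t) + 2K_1e^(-t)cos(t) + 2K_2e^(-t)sin(t) + K_2e^(-t)cos(t)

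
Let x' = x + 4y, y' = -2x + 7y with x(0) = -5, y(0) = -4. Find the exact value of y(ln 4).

-3136

A = [[1,4],[-2,7]]; eigenvalues λ = 3, 5.
Eigenvectors: (2,1) for λ=3, (-1,-1) for λ=5.
From the initial condition, c_1 = -1, c_2 = 3.
y(ln 4) = (-1)(4^3)(1) + (3)(4^5)(-1) = -3136.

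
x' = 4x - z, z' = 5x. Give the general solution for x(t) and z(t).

x(t) = c_1e^(2t)sin(t) - c_2e^(2t)cos(t), z(t) = 2c_1e^(2t)sin(t) - c_1e^(2t)cos(t) - c_2e^(2t)sin(t) - 2c_2e^(2t)cos(t)

Coefficient matrix A = [[4, -1], [5, 0]].
Characteristic polynomial det(A - λI) = λ^2 - 4λ + 5 = 0.
Eigenvalues λ = 2 ± i (complex conjugate pair).
For λ=2+i: an eigenvector is (0,-1) - i(1,2) = (0 - i, -1 - 2i).
A real fundamental pair from Re and Im of e^((2+i)t)v: X_1 = e^(2t)(cos(t)·(0,-1) + sin(t)·(1,2)), X_2 = e^(2t)(sin(t)·(0,-1) - cos(t)·(1,2)).
General solution: c_1X_1 + c_2X_2.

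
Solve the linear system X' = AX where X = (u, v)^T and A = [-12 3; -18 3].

Coefficient matrix A = [[-12, 3], [-18, 3]].
Characteristic polynomial det(A - λI) = λ^2 + 9λ + 18 = 0.
Eigenvalues λ = -6, -3.
For λ=-6: (A-λI) row 1 is [-6, 3], so an eigenvector is (1, 2).
For λ=-3: (A-λI) row 1 is [-9, 3], so an eigenvector is (-1, -3).
General solution: c_1e^(-6t)(1,2) + c_2e^(-3t)(-1,-3).

u(t) = c_1e^(-6t) - c_2e^(-3t), v(t) = 2c_1e^(-6t) - 3c_2e^(-3t)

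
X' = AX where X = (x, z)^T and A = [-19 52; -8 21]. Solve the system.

x(t) = 3c_1e^(t)sin(4t) + 2c_1e^(t)cos(4t) + 2c_2e^(t)sin(4t) - 3c_2e^(t)cos(4t), z(t) = c_1e^(t)sin(4t) + c_1e^(t)cos(4t) + c_2e^(t)sin(4t) - c_2e^(t)cos(4t)

Coefficient matrix A = [[-19, 52], [-8, 21]].
Characteristic polynomial det(A - λI) = λ^2 - 2λ + 17 = 0.
Eigenvalues λ = 1 ± 4i (complex conjugate pair).
For λ=1+4i: an eigenvector is (2,1) - i(3,1) = (2 - 3i, 1 - i).
A real fundamental pair from Re and Im of e^((1+4i)t)v: X_1 = e^(t)(cos(4t)·(2,1) + sin(4t)·(3,1)), X_2 = e^(t)(sin(4t)·(2,1) - cos(4t)·(3,1)).
General solution: c_1X_1 + c_2X_2.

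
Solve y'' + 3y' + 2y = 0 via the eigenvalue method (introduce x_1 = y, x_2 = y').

y(t) = c_1e^(-t) + c_2e^(-2t)

Let x_1 = y, x_2 = y'. Then x_1' = x_2 and x_2' = -2x_1 - 3x_2.
A = [[0,1],[-2,-3]]; det(A-λI) = λ^2 + 3λ + 2.
Eigenvalues λ = -1, -2 with eigenvectors (1,-1), (1,-2).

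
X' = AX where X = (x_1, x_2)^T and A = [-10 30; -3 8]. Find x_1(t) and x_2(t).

x_1(t) = K_1e^(-t)sin(3t) + 3K_1e^(-t)cos(3t) + 3K_2e^(-t)sin(3t) - K_2e^(-t)cos(3t), x_2(t) = K_1e^(-t)cos(3t) + K_2e^(-t)sin(3t)

Coefficient matrix A = [[-10, 30], [-3, 8]].
Characteristic polynomial det(A - λI) = λ^2 + 2λ + 10 = 0.
Eigenvalues λ = -1 ± 3i (complex conjugate pair).
For λ=-1+3i: an eigenvector is (3,1) - i(1,0) = (3 - i, 1).
A real fundamental pair from Re and Im of e^((-1+3i)t)v: X_1 = e^(-t)(cos(3t)·(3,1) + sin(3t)·(1,0)), X_2 = e^(-t)(sin(3t)·(3,1) - cos(3t)·(1,0)).
General solution: K_1X_1 + K_2X_2.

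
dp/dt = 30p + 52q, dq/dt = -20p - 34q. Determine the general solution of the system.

p(t) = 2C_1e^(-2t)sin(4t) - 3C_1e^(-2t)cos(4t) - 3C_2e^(-2t)sin(4t) - 2C_2e^(-2t)cos(4t), q(t) = -C_1e^(-2t)sin(4t) + 2C_1e^(-2t)cos(4t) + 2C_2e^(-2t)sin(4t) + C_2e^(-2t)cos(4t)

Coefficient matrix A = [[30, 52], [-20, -34]].
Characteristic polynomial det(A - λI) = λ^2 + 4λ + 20 = 0.
Eigenvalues λ = -2 ± 4i (complex conjugate pair).
For λ=-2+4i: an eigenvector is (-3,2) - i(2,-1) = (-3 - 2i, 2 + i).
A real fundamental pair from Re and Im of e^((-2+4i)t)v: X_1 = e^(-2t)(cos(4t)·(-3,2) + sin(4t)·(2,-1)), X_2 = e^(-2t)(sin(4t)·(-3,2) - cos(4t)·(2,-1)).
General solution: C_1X_1 + C_2X_2.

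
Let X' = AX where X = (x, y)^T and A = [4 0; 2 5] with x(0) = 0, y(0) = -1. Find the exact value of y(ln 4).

-1024

A = [[4,0],[2,5]]; eigenvalues λ = 4, 5.
Eigenvectors: (-1,2) for λ=4, (0,1) for λ=5.
From the initial condition, c_1 = 0, c_2 = -1.
y(ln 4) = (0)(4^4)(2) + (-1)(4^5)(1) = -1024.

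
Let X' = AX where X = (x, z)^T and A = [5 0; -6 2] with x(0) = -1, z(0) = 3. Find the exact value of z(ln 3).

495

A = [[5,0],[-6,2]]; eigenvalues λ = 5, 2.
Eigenvectors: (1,-2) for λ=5, (0,-1) for λ=2.
From the initial condition, c_1 = -1, c_2 = -1.
z(ln 3) = (-1)(3^5)(-2) + (-1)(3^2)(-1) = 495.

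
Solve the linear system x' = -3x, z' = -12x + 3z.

Coefficient matrix A = [[-3, 0], [-12, 3]].
Characteristic polynomial det(A - λI) = λ^2 - 9 = 0.
Eigenvalues λ = -3, 3.
For λ=-3: (A-λI) row 2 is [-12, 6], so an eigenvector is (1, 2).
For λ=3: (A-λI) row 1 is [-6, 0], so an eigenvector is (0, 1).
General solution: K_1e^(-3t)(1,2) + K_2e^(3t)(0,1).

x(t) = K_1e^(-3t), z(t) = 2K_1e^(-3t) + K_2e^(3t)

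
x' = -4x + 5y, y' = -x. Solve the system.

Coefficient matrix A = [[-4, 5], [-1, 0]].
Characteristic polynomial det(A - λI) = λ^2 + 4λ + 5 = 0.
Eigenvalues λ = -2 ± i (complex conjugate pair).
For λ=-2+i: an eigenvector is (2,1) - i(1,0) = (2 - i, 1).
A real fundamental pair from Re and Im of e^((-2+i)t)v: X_1 = e^(-2t)(cos(t)·(2,1) + sin(t)·(1,0)), X_2 = e^(-2t)(sin(t)·(2,1) - cos(t)·(1,0)).
General solution: K_1X_1 + K_2X_2.

x(t) = K_1e^(-2t)sin(t) + 2K_1e^(-2t)cos(t) + 2K_2e^(-2t)sin(t) - K_2e^(-2t)cos(t), y(t) = K_1e^(-2t)cos(t) + K_2e^(-2t)sin(t)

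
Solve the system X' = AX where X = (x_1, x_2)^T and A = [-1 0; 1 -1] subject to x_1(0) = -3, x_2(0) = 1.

x_1(t) = -3e^(-t), x_2(t) = -3te^(-t) + e^(-t)

Coefficient matrix A = [[-1, 0], [1, -1]].
Characteristic polynomial det(A - λI) = λ^2 + 2λ + 1 = 0.
Single eigenvalue λ = -1 with algebraic multiplicity 2.
Eigenvector v = (0,1); generalized eigenvector w with (A-λI)w=v is (1,-2).
General solution: e^(-t)[K_1·v + K_2·(t·v + w)].
Applying x_1(0)=-3, x_2(0)=1 gives K_1=-5, K_2=-3.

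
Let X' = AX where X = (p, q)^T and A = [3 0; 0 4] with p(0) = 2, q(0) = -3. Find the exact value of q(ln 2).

A = [[3,0],[0,4]]; eigenvalues λ = 4, 3.
Eigenvectors: (0,1) for λ=4, (-1,0) for λ=3.
From the initial condition, c_1 = -3, c_2 = -2.
q(ln 2) = (-3)(2^4)(1) + (-2)(2^3)(0) = -48.

-48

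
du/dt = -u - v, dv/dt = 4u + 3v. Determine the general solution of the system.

Coefficient matrix A = [[-1, -1], [4, 3]].
Characteristic polynomial det(A - λI) = λ^2 - 2λ + 1 = 0.
Single eigenvalue λ = 1 with algebraic multiplicity 2.
Eigenvector v = (-1,2); generalized eigenvector w with (A-λI)w=v is (1,-1).
General solution: e^(t)[c_1·v + c_2·(t·v + w)].

u(t) = -c_1e^(t) - c_2te^(t) + c_2e^(t), v(t) = 2c_1e^(t) + 2c_2te^(t) - c_2e^(t)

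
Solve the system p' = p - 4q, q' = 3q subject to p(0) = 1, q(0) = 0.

p(t) = e^(t), q(t) = 0

Coefficient matrix A = [[1, -4], [0, 3]].
Characteristic polynomial det(A - λI) = λ^2 - 4λ + 3 = 0.
Eigenvalues λ = 1, 3.
For λ=1: (A-λI) row 1 is [0, -4], so an eigenvector is (1, 0).
For λ=3: (A-λI) row 1 is [-2, -4], so an eigenvector is (2, -1).
General solution: c_1e^(t)(1,0) + c_2e^(3t)(2,-1).
Applying p(0)=1, q(0)=0 gives c_1=1, c_2=0.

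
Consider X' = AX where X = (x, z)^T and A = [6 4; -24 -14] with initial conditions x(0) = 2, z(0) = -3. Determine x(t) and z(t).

x(t) = 3e^(-2t) - e^(-6t), z(t) = -6e^(-2t) + 3e^(-6t)

Coefficient matrix A = [[6, 4], [-24, -14]].
Characteristic polynomial det(A - λI) = λ^2 + 8λ + 12 = 0.
Eigenvalues λ = -6, -2.
For λ=-6: (A-λI) row 1 is [12, 4], so an eigenvector is (1, -3).
For λ=-2: (A-λI) row 1 is [8, 4], so an eigenvector is (1, -2).
General solution: C_1e^(-6t)(1,-3) + C_2e^(-2t)(1,-2).
Applying x(0)=2, z(0)=-3 gives C_1=-1, C_2=3.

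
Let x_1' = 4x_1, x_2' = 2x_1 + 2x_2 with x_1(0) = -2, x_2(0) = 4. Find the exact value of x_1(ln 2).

-32

A = [[4,0],[2,2]]; eigenvalues λ = 4, 2.
Eigenvectors: (-1,-1) for λ=4, (0,1) for λ=2.
From the initial condition, c_1 = 2, c_2 = 6.
x_1(ln 2) = (2)(2^4)(-1) + (6)(2^2)(0) = -32.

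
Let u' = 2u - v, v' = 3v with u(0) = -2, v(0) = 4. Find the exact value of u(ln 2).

A = [[2,-1],[0,3]]; eigenvalues λ = 3, 2.
Eigenvectors: (1,-1) for λ=3, (-1,0) for λ=2.
From the initial condition, c_1 = -4, c_2 = -2.
u(ln 2) = (-4)(2^3)(1) + (-2)(2^2)(-1) = -24.

-24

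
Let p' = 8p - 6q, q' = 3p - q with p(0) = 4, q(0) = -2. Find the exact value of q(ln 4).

A = [[8,-6],[3,-1]]; eigenvalues λ = 5, 2.
Eigenvectors: (2,1) for λ=5, (-1,-1) for λ=2.
From the initial condition, c_1 = 6, c_2 = 8.
q(ln 4) = (6)(4^5)(1) + (8)(4^2)(-1) = 6016.

6016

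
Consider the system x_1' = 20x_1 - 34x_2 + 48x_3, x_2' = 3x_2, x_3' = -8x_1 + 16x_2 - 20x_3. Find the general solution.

x_1(t) = 3C_1e^(4t) - 2C_2e^(-4t) + 2C_3e^(3t), x_2(t) = C_3e^(3t), x_3(t) = -C_1e^(4t) + C_2e^(-4t)

Coefficient matrix A = [[20, -34, 48], [0, 3, 0], [-8, 16, -20]].
det(A - λI) = 0 gives eigenvalues λ = 4, -4, 3.
For λ=4: eigenvector (3,0,-1).
For λ=-4: eigenvector (-2,0,1).
For λ=3: eigenvector (2,1,0).
General solution: C_1e^(4t)(3,0,-1) + C_2e^(-4t)(-2,0,1) + C_3e^(3t)(2,1,0).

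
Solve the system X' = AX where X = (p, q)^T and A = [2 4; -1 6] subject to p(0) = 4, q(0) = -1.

p(t) = -12te^(4t) + 4e^(4t), q(t) = -6te^(4t) - e^(4t)

Coefficient matrix A = [[2, 4], [-1, 6]].
Characteristic polynomial det(A - λI) = λ^2 - 8λ + 16 = 0.
Single eigenvalue λ = 4 with algebraic multiplicity 2.
Eigenvector v = (-2,-1); generalized eigenvector w with (A-λI)w=v is (3,1).
General solution: e^(4t)[c_1·v + c_2·(t·v + w)].
Applying p(0)=4, q(0)=-1 gives c_1=7, c_2=6.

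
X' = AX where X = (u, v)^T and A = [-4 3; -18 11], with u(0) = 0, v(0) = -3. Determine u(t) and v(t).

Coefficient matrix A = [[-4, 3], [-18, 11]].
Characteristic polynomial det(A - λI) = λ^2 - 7λ + 10 = 0.
Eigenvalues λ = 5, 2.
For λ=5: (A-λI) row 1 is [-9, 3], so an eigenvector is (-1, -3).
For λ=2: (A-λI) row 1 is [-6, 3], so an eigenvector is (1, 2).
General solution: C_1e^(5t)(-1,-3) + C_2e^(2t)(1,2).
Applying u(0)=0, v(0)=-3 gives C_1=3, C_2=3.

u(t) = -3e^(5t) + 3e^(2t), v(t) = -9e^(5t) + 6e^(2t)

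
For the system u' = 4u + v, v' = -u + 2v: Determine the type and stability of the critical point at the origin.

A = [[4,1],[-1,2]]; det(A-λI) = λ^2 - 6λ + 9.
repeated λ = 3 with a single eigenvector.

unstable improper node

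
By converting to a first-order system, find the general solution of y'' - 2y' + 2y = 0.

Let x_1 = y, x_2 = y'. Then x_1' = x_2 and x_2' = -2x_1 + 2x_2.
A = [[0,1],[-2,2]]; det(A-λI) = λ^2 - 2λ + 2.
Eigenvalues λ = 1 ± i.

y(t) = C_1e^(t)cos(t) + C_2e^(t)sin(t)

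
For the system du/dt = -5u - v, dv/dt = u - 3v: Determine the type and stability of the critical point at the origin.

stable improper node

A = [[-5,-1],[1,-3]]; det(A-λI) = λ^2 + 8λ + 16.
repeated λ = -4 with a single eigenvector.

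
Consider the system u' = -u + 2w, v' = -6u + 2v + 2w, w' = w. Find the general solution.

Coefficient matrix A = [[-1, 0, 2], [-6, 2, 2], [0, 0, 1]].
det(A - λI) = 0 gives eigenvalues λ = 1, 2, -1.
For λ=1: eigenvector (1,4,1).
For λ=2: eigenvector (0,1,0).
For λ=-1: eigenvector (1,2,0).
General solution: c_1e^(t)(1,4,1) + c_2e^(2t)(0,1,0) + c_3e^(-t)(1,2,0).

u(t) = c_1e^(t) + c_3e^(-t), v(t) = 4c_1e^(t) + c_2e^(2t) + 2c_3e^(-t), w(t) = c_1e^(t)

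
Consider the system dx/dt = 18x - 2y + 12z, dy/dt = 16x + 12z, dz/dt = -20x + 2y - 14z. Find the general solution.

Coefficient matrix A = [[18, -2, 12], [16, 0, 12], [-20, 2, -14]].
det(A - λI) = 0 gives eigenvalues λ = 2, 4, -2.
For λ=2: eigenvector (-1,-2,1).
For λ=4: eigenvector (1,1,-1).
For λ=-2: eigenvector (-2,-2,3).
General solution: K_1e^(2t)(-1,-2,1) + K_2e^(4t)(1,1,-1) + K_3e^(-2t)(-2,-2,3).

x(t) = -K_1e^(2t) + K_2e^(4t) - 2K_3e^(-2t), y(t) = -2K_1e^(2t) + K_2e^(4t) - 2K_3e^(-2t), z(t) = K_1e^(2t) - K_2e^(4t) + 3K_3e^(-2t)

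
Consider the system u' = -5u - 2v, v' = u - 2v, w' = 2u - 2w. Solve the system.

Coefficient matrix A = [[-5, -2, 0], [1, -2, 0], [2, 0, -2]].
det(A - λI) = 0 gives eigenvalues λ = -3, -4, -2.
For λ=-3: eigenvector (-1,1,2).
For λ=-4: eigenvector (-2,1,2).
For λ=-2: eigenvector (0,0,1).
General solution: c_1e^(-3t)(-1,1,2) + c_2e^(-4t)(-2,1,2) + c_3e^(-2t)(0,0,1).

u(t) = -c_1e^(-3t) - 2c_2e^(-4t), v(t) = c_1e^(-3t) + c_2e^(-4t), w(t) = 2c_1e^(-3t) + 2c_2e^(-4t) + c_3e^(-2t)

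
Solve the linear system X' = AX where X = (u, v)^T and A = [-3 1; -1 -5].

Coefficient matrix A = [[-3, 1], [-1, -5]].
Characteristic polynomial det(A - λI) = λ^2 + 8λ + 16 = 0.
Single eigenvalue λ = -4 with algebraic multiplicity 2.
Eigenvector v = (1,-1); generalized eigenvector w with (A-λI)w=v is (-2,3).
General solution: e^(-4t)[C_1·v + C_2·(t·v + w)].

u(t) = C_1e^(-4t) + C_2te^(-4t) - 2C_2e^(-4t), v(t) = -C_1e^(-4t) - C_2te^(-4t) + 3C_2e^(-4t)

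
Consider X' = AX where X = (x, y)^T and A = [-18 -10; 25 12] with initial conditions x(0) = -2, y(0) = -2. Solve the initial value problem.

Coefficient matrix A = [[-18, -10], [25, 12]].
Characteristic polynomial det(A - λI) = λ^2 + 6λ + 34 = 0.
Eigenvalues λ = -3 ± 5i (complex conjugate pair).
For λ=-3+5i: an eigenvector is (-1,1) - i(1,-2) = (-1 - i, 1 + 2i).
A real fundamental pair from Re and Im of e^((-3+5i)t)v: X_1 = e^(-3t)(cos(5t)·(-1,1) + sin(5t)·(1,-2)), X_2 = e^(-3t)(sin(5t)·(-1,1) - cos(5t)·(1,-2)).
General solution: C_1X_1 + C_2X_2.
Applying x(0)=-2, y(0)=-2 gives C_1=6, C_2=-4.

x(t) = 10e^(-3t)sin(5t) - 2e^(-3t)cos(5t), y(t) = -16e^(-3t)sin(5t) - 2e^(-3t)cos(5t)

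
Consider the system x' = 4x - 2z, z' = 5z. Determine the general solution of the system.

x(t) = c_1e^(4t) - 2c_2e^(5t), z(t) = c_2e^(5t)

Coefficient matrix A = [[4, -2], [0, 5]].
Characteristic polynomial det(A - λI) = λ^2 - 9λ + 20 = 0.
Eigenvalues λ = 4, 5.
For λ=4: (A-λI) row 1 is [0, -2], so an eigenvector is (1, 0).
For λ=5: (A-λI) row 1 is [-1, -2], so an eigenvector is (-2, 1).
General solution: c_1e^(4t)(1,0) + c_2e^(5t)(-2,1).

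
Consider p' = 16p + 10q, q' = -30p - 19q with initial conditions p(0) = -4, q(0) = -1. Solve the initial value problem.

p(t) = -18e^(t) + 14e^(-4t), q(t) = 27e^(t) - 28e^(-4t)

Coefficient matrix A = [[16, 10], [-30, -19]].
Characteristic polynomial det(A - λI) = λ^2 + 3λ - 4 = 0.
Eigenvalues λ = -4, 1.
For λ=-4: (A-λI) row 1 is [20, 10], so an eigenvector is (-1, 2).
For λ=1: (A-λI) row 1 is [15, 10], so an eigenvector is (2, -3).
General solution: C_1e^(-4t)(-1,2) + C_2e^(t)(2,-3).
Applying p(0)=-4, q(0)=-1 gives C_1=-14, C_2=-9.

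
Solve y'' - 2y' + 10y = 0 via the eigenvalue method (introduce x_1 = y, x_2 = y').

Let x_1 = y, x_2 = y'. Then x_1' = x_2 and x_2' = -10x_1 + 2x_2.
A = [[0,1],[-10,2]]; det(A-λI) = λ^2 - 2λ + 10.
Eigenvalues λ = 1 ± 3i.

y(t) = c_1e^(t)cos(3t) + c_2e^(t)sin(3t)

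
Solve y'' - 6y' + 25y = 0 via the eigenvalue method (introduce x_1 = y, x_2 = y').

Let x_1 = y, x_2 = y'. Then x_1' = x_2 and x_2' = -25x_1 + 6x_2.
A = [[0,1],[-25,6]]; det(A-λI) = λ^2 - 6λ + 25.
Eigenvalues λ = 3 ± 4i.

y(t) = C_1e^(3t)cos(4t) + C_2e^(3t)sin(4t)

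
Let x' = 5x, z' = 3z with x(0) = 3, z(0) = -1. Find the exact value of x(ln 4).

A = [[5,0],[0,3]]; eigenvalues λ = 3, 5.
Eigenvectors: (0,-1) for λ=3, (1,0) for λ=5.
From the initial condition, c_1 = 1, c_2 = 3.
x(ln 4) = (1)(4^3)(0) + (3)(4^5)(1) = 3072.

3072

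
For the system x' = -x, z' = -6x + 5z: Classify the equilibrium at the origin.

A = [[-1,0],[-6,5]]; det(A-λI) = λ^2 - 4λ - 5.
λ = 5, -1: opposite signs.

saddle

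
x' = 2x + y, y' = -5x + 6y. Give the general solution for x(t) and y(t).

Coefficient matrix A = [[2, 1], [-5, 6]].
Characteristic polynomial det(A - λI) = λ^2 - 8λ + 17 = 0.
Eigenvalues λ = 4 ± i (complex conjugate pair).
For λ=4+i: an eigenvector is (0,1) - i(1,2) = (0 - i, 1 - 2i).
A real fundamental pair from Re and Im of e^((4+i)t)v: X_1 = e^(4t)(cos(t)·(0,1) + sin(t)·(1,2)), X_2 = e^(4t)(sin(t)·(0,1) - cos(t)·(1,2)).
General solution: c_1X_1 + c_2X_2.

x(t) = c_1e^(4t)sin(t) - c_2e^(4t)cos(t), y(t) = 2c_1e^(4t)sin(t) + c_1e^(4t)cos(t) + c_2e^(4t)sin(t) - 2c_2e^(4t)cos(t)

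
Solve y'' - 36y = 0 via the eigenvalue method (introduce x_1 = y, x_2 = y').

y(t) = c_1e^(-6t) + c_2e^(6t)

Let x_1 = y, x_2 = y'. Then x_1' = x_2 and x_2' = 36x_1.
A = [[0,1],[36,0]]; det(A-λI) = λ^2 - 36.
Eigenvalues λ = -6, 6 with eigenvectors (1,-6), (1,6).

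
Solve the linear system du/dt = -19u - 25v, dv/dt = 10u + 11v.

Coefficient matrix A = [[-19, -25], [10, 11]].
Characteristic polynomial det(A - λI) = λ^2 + 8λ + 41 = 0.
Eigenvalues λ = -4 ± 5i (complex conjugate pair).
For λ=-4+5i: an eigenvector is (-1,1) - i(-2,1) = (-1 + 2i, 1 - i).
A real fundamental pair from Re and Im of e^((-4+5i)t)v: X_1 = e^(-4t)(cos(5t)·(-1,1) + sin(5t)·(-2,1)), X_2 = e^(-4t)(sin(5t)·(-1,1) - cos(5t)·(-2,1)).
General solution: K_1X_1 + K_2X_2.

u(t) = -2K_1e^(-4t)sin(5t) - K_1e^(-4t)cos(5t) - K_2e^(-4t)sin(5t) + 2K_2e^(-4t)cos(5t), v(t) = K_1e^(-4t)sin(5t) + K_1e^(-4t)cos(5t) + K_2e^(-4t)sin(5t) - K_2e^(-4t)cos(5t)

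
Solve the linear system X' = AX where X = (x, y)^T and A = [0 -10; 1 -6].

Coefficient matrix A = [[0, -10], [1, -6]].
Characteristic polynomial det(A - λI) = λ^2 + 6λ + 10 = 0.
Eigenvalues λ = -3 ± i (complex conjugate pair).
For λ=-3+i: an eigenvector is (3,1) - i(-1,0) = (3 + i, 1).
A real fundamental pair from Re and Im of e^((-3+i)t)v: X_1 = e^(-3t)(cos(t)·(3,1) + sin(t)·(-1,0)), X_2 = e^(-3t)(sin(t)·(3,1) - cos(t)·(-1,0)).
General solution: c_1X_1 + c_2X_2.

x(t) = -c_1e^(-3t)sin(t) + 3c_1e^(-3t)cos(t) + 3c_2e^(-3t)sin(t) + c_2e^(-3t)cos(t), y(t) = c_1e^(-3t)cos(t) + c_2e^(-3t)sin(t)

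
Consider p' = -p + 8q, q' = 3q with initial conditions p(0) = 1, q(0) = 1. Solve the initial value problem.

Coefficient matrix A = [[-1, 8], [0, 3]].
Characteristic polynomial det(A - λI) = λ^2 - 2λ - 3 = 0.
Eigenvalues λ = 3, -1.
For λ=3: (A-λI) row 1 is [-4, 8], so an eigenvector is (-2, -1).
For λ=-1: (A-λI) row 1 is [0, 8], so an eigenvector is (1, 0).
General solution: C_1e^(3t)(-2,-1) + C_2e^(-t)(1,0).
Applying p(0)=1, q(0)=1 gives C_1=-1, C_2=-1.

p(t) = 2e^(3t) - e^(-t), q(t) = e^(3t)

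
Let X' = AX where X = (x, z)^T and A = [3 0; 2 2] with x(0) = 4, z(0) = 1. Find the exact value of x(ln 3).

A = [[3,0],[2,2]]; eigenvalues λ = 2, 3.
Eigenvectors: (0,-1) for λ=2, (-1,-2) for λ=3.
From the initial condition, c_1 = 7, c_2 = -4.
x(ln 3) = (7)(3^2)(0) + (-4)(3^3)(-1) = 108.

108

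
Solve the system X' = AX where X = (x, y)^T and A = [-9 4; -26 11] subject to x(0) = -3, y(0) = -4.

x(t) = 7e^(t)sin(2t) - 3e^(t)cos(2t), y(t) = 19e^(t)sin(2t) - 4e^(t)cos(2t)

Coefficient matrix A = [[-9, 4], [-26, 11]].
Characteristic polynomial det(A - λI) = λ^2 - 2λ + 5 = 0.
Eigenvalues λ = 1 ± 2i (complex conjugate pair).
For λ=1+2i: an eigenvector is (-1,-3) - i(-1,-2) = (-1 + i, -3 + 2i).
A real fundamental pair from Re and Im of e^((1+2i)t)v: X_1 = e^(t)(cos(2t)·(-1,-3) + sin(2t)·(-1,-2)), X_2 = e^(t)(sin(2t)·(-1,-3) - cos(2t)·(-1,-2)).
General solution: c_1X_1 + c_2X_2.
Applying x(0)=-3, y(0)=-4 gives c_1=-2, c_2=-5.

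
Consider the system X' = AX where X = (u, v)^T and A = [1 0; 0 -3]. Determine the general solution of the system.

u(t) = C_2e^(t), v(t) = -C_1e^(-3t)

Coefficient matrix A = [[1, 0], [0, -3]].
Characteristic polynomial det(A - λI) = λ^2 + 2λ - 3 = 0.
Eigenvalues λ = -3, 1.
For λ=-3: (A-λI) row 1 is [4, 0], so an eigenvector is (0, -1).
For λ=1: (A-λI) row 2 is [0, -4], so an eigenvector is (1, 0).
General solution: C_1e^(-3t)(0,-1) + C_2e^(t)(1,0).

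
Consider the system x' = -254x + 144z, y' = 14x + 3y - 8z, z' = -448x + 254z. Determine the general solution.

Coefficient matrix A = [[-254, 0, 144], [14, 3, -8], [-448, 0, 254]].
det(A - λI) = 0 gives eigenvalues λ = 2, 3, -2.
For λ=2: eigenvector (9,2,16).
For λ=3: eigenvector (0,1,0).
For λ=-2: eigenvector (-4,0,-7).
General solution: K_1e^(2t)(9,2,16) + K_2e^(3t)(0,1,0) + K_3e^(-2t)(-4,0,-7).

x(t) = 9K_1e^(2t) - 4K_3e^(-2t), y(t) = 2K_1e^(2t) + K_2e^(3t), z(t) = 16K_1e^(2t) - 7K_3e^(-2t)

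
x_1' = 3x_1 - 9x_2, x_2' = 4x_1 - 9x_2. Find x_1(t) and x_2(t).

Coefficient matrix A = [[3, -9], [4, -9]].
Characteristic polynomial det(A - λI) = λ^2 + 6λ + 9 = 0.
Single eigenvalue λ = -3 with algebraic multiplicity 2.
Eigenvector v = (3,2); generalized eigenvector w with (A-λI)w=v is (2,1).
General solution: e^(-3t)[C_1·v + C_2·(t·v + w)].

x_1(t) = 3C_1e^(-3t) + 3C_2te^(-3t) + 2C_2e^(-3t), x_2(t) = 2C_1e^(-3t) + 2C_2te^(-3t) + C_2e^(-3t)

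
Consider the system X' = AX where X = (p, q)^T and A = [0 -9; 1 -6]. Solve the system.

p(t) = -3C_1e^(-3t) - 3C_2te^(-3t) - C_2e^(-3t), q(t) = -C_1e^(-3t) - C_2te^(-3t)

Coefficient matrix A = [[0, -9], [1, -6]].
Characteristic polynomial det(A - λI) = λ^2 + 6λ + 9 = 0.
Single eigenvalue λ = -3 with algebraic multiplicity 2.
Eigenvector v = (-3,-1); generalized eigenvector w with (A-λI)w=v is (-1,0).
General solution: e^(-3t)[C_1·v + C_2·(t·v + w)].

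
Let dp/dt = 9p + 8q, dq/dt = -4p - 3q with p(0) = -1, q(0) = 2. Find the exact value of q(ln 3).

-234

A = [[9,8],[-4,-3]]; eigenvalues λ = 1, 5.
Eigenvectors: (1,-1) for λ=1, (-2,1) for λ=5.
From the initial condition, c_1 = -3, c_2 = -1.
q(ln 3) = (-3)(3^1)(-1) + (-1)(3^5)(1) = -234.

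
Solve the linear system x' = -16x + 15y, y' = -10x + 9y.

x(t) = 3C_1e^(-6t) - C_2e^(-t), y(t) = 2C_1e^(-6t) - C_2e^(-t)

Coefficient matrix A = [[-16, 15], [-10, 9]].
Characteristic polynomial det(A - λI) = λ^2 + 7λ + 6 = 0.
Eigenvalues λ = -6, -1.
For λ=-6: (A-λI) row 1 is [-10, 15], so an eigenvector is (3, 2).
For λ=-1: (A-λI) row 1 is [-15, 15], so an eigenvector is (-1, -1).
General solution: C_1e^(-6t)(3,2) + C_2e^(-t)(-1,-1).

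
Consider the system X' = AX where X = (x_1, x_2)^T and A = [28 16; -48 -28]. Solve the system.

x_1(t) = -2C_1e^(4t) + C_2e^(-4t), x_2(t) = 3C_1e^(4t) - 2C_2e^(-4t)

Coefficient matrix A = [[28, 16], [-48, -28]].
Characteristic polynomial det(A - λI) = λ^2 - 16 = 0.
Eigenvalues λ = 4, -4.
For λ=4: (A-λI) row 1 is [24, 16], so an eigenvector is (-2, 3).
For λ=-4: (A-λI) row 1 is [32, 16], so an eigenvector is (1, -2).
General solution: C_1e^(4t)(-2,3) + C_2e^(-4t)(1,-2).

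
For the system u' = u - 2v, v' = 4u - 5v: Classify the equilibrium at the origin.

A = [[1,-2],[4,-5]]; det(A-λI) = λ^2 + 4λ + 3.
λ = -1, -3: both negative.

stable node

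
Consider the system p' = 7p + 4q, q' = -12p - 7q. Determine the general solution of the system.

Coefficient matrix A = [[7, 4], [-12, -7]].
Characteristic polynomial det(A - λI) = λ^2 - 1 = 0.
Eigenvalues λ = 1, -1.
For λ=1: (A-λI) row 1 is [6, 4], so an eigenvector is (-2, 3).
For λ=-1: (A-λI) row 1 is [8, 4], so an eigenvector is (-1, 2).
General solution: K_1e^(t)(-2,3) + K_2e^(-t)(-1,2).

p(t) = -2K_1e^(t) - K_2e^(-t), q(t) = 3K_1e^(t) + 2K_2e^(-t)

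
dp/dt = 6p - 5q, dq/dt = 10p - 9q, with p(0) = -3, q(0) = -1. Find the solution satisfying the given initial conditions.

Coefficient matrix A = [[6, -5], [10, -9]].
Characteristic polynomial det(A - λI) = λ^2 + 3λ - 4 = 0.
Eigenvalues λ = 1, -4.
For λ=1: (A-λI) row 1 is [5, -5], so an eigenvector is (-1, -1).
For λ=-4: (A-λI) row 1 is [10, -5], so an eigenvector is (1, 2).
General solution: K_1e^(t)(-1,-1) + K_2e^(-4t)(1,2).
Applying p(0)=-3, q(0)=-1 gives K_1=5, K_2=2.

p(t) = -5e^(t) + 2e^(-4t), q(t) = -5e^(t) + 4e^(-4t)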